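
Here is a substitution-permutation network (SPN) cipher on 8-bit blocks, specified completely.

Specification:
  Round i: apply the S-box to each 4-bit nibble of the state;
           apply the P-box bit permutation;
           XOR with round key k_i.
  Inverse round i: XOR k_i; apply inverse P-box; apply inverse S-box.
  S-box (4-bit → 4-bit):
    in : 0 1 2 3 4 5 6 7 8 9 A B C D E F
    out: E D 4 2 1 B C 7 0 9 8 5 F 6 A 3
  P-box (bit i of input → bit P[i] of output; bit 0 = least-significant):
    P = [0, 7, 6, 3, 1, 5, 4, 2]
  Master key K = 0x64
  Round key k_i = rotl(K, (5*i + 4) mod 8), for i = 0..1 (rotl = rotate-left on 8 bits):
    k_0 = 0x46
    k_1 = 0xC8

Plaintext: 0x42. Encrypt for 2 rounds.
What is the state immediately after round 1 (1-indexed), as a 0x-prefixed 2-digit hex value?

0x04

s_0 = plaintext = 0x42
s_1 = Round(s_0, k_0) = 0x04
s_2 = Round(s_1, k_1) = 0xFD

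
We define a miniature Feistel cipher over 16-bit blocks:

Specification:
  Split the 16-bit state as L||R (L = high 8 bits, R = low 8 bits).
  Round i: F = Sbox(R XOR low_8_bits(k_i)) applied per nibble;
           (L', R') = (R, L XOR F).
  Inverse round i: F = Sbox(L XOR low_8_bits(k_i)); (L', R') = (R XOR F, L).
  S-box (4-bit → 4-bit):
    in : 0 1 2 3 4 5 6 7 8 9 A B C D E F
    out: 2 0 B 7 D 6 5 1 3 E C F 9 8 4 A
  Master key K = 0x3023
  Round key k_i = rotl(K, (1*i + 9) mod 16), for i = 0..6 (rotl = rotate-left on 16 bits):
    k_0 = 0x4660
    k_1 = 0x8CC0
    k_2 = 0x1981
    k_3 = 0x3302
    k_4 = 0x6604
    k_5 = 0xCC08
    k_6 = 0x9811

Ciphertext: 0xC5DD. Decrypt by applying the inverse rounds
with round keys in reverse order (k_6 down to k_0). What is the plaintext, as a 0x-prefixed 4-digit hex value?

s_0 = ciphertext = 0xC5DD
s_1 = InvRound(s_0, k_6) = 0x50C5
s_2 = InvRound(s_1, k_5) = 0xA650
s_3 = InvRound(s_2, k_4) = 0x9BA6
s_4 = InvRound(s_3, k_3) = 0x489B
s_5 = InvRound(s_4, k_2) = 0x0548
s_6 = InvRound(s_5, k_1) = 0xDE05
s_7 = InvRound(s_6, k_0) = 0xF1DE

0xF1DE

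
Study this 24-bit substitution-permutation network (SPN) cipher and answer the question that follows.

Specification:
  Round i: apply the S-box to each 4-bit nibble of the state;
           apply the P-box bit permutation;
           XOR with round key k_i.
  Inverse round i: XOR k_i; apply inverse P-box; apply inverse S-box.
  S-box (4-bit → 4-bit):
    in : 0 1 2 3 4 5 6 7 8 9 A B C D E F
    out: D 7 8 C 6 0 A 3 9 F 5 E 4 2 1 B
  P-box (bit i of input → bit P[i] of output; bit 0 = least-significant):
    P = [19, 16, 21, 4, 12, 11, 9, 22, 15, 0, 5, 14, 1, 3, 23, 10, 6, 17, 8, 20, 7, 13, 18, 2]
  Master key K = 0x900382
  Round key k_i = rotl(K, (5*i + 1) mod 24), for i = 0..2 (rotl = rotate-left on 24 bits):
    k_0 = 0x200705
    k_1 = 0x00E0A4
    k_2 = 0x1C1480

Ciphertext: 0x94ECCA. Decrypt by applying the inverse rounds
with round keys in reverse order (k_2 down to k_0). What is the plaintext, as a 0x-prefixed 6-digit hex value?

s_0 = ciphertext = 0x94ECCA
s_1 = InvRound(s_0, k_2) = 0xDE187E
s_2 = InvRound(s_1, k_1) = 0x1F18F8
s_3 = InvRound(s_2, k_0) = 0x096419

0x096419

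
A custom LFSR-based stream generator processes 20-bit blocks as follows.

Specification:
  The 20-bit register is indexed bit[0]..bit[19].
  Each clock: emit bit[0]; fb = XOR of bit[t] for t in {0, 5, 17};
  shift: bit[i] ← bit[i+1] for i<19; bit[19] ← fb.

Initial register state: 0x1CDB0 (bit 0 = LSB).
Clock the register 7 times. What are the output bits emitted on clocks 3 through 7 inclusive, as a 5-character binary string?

reg_0 = 0x1CDB0
clock 1: out=0, reg = 0x8E6D8
clock 2: out=0, reg = 0x4736C
clock 3: out=0, reg = 0xA39B6
clock 4: out=0, reg = 0x51CDB
clock 5: out=1, reg = 0xA8E6D
clock 6: out=1, reg = 0xD4736
clock 7: out=0, reg = 0xEA39B

00110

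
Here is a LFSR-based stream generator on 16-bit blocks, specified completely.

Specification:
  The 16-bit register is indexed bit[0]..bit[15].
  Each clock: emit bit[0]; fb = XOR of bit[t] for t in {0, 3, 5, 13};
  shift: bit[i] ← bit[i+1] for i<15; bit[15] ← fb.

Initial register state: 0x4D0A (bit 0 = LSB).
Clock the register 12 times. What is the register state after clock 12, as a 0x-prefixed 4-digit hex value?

reg_0 = 0x4D0A
clock 1: out=0, reg = 0xA685
clock 2: out=1, reg = 0x5342
clock 3: out=0, reg = 0x29A1
clock 4: out=1, reg = 0x94D0
clock 5: out=0, reg = 0x4A68
clock 6: out=0, reg = 0x2534
clock 7: out=0, reg = 0x129A
clock 8: out=0, reg = 0x894D
clock 9: out=1, reg = 0x44A6
clock 10: out=0, reg = 0xA253
clock 11: out=1, reg = 0x5129
clock 12: out=1, reg = 0xA894

0xA894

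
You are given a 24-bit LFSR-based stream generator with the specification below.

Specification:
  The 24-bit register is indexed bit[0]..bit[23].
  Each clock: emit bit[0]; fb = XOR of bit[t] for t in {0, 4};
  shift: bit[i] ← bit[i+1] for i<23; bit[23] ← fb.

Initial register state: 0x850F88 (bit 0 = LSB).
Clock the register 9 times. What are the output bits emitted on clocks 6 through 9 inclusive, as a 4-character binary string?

reg_0 = 0x850F88
clock 1: out=0, reg = 0x4287C4
clock 2: out=0, reg = 0x2143E2
clock 3: out=0, reg = 0x10A1F1
clock 4: out=1, reg = 0x0850F8
clock 5: out=0, reg = 0x84287C
clock 6: out=0, reg = 0xC2143E
clock 7: out=0, reg = 0xE10A1F
clock 8: out=1, reg = 0x70850F
clock 9: out=1, reg = 0xB84287

0011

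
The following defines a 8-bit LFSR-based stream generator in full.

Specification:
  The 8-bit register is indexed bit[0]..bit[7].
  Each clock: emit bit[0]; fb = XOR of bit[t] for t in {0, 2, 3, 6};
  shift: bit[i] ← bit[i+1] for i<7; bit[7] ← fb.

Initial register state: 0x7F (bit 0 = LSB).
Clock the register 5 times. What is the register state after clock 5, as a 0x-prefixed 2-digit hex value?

reg_0 = 0x7F
clock 1: out=1, reg = 0x3F
clock 2: out=1, reg = 0x9F
clock 3: out=1, reg = 0xCF
clock 4: out=1, reg = 0x67
clock 5: out=1, reg = 0xB3

0xB3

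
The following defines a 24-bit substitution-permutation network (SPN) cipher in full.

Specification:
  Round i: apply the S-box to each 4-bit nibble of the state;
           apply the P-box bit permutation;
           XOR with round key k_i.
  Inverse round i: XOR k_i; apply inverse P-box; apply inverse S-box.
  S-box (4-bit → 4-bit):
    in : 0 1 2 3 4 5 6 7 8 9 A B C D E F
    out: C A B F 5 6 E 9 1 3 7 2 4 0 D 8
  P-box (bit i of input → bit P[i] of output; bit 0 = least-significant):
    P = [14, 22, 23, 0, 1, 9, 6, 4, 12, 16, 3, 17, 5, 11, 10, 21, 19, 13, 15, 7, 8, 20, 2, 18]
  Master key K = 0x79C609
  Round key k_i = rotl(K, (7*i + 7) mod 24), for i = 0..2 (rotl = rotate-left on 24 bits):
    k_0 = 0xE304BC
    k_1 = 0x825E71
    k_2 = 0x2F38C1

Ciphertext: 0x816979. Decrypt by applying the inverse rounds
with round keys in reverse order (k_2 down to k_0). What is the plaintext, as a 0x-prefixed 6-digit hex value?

s_0 = ciphertext = 0x816979
s_1 = InvRound(s_0, k_2) = 0x777EF4
s_2 = InvRound(s_1, k_1) = 0x61FBD6
s_3 = InvRound(s_2, k_0) = 0x85AEA4

0x85AEA4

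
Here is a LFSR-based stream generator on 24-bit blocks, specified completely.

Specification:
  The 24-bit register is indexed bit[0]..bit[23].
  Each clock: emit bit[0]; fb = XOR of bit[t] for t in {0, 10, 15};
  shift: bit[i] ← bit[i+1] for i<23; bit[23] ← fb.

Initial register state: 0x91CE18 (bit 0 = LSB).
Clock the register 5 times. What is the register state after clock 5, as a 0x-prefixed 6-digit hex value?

0x448E70

reg_0 = 0x91CE18
clock 1: out=0, reg = 0x48E70C
clock 2: out=0, reg = 0x247386
clock 3: out=0, reg = 0x1239C3
clock 4: out=1, reg = 0x891CE1
clock 5: out=1, reg = 0x448E70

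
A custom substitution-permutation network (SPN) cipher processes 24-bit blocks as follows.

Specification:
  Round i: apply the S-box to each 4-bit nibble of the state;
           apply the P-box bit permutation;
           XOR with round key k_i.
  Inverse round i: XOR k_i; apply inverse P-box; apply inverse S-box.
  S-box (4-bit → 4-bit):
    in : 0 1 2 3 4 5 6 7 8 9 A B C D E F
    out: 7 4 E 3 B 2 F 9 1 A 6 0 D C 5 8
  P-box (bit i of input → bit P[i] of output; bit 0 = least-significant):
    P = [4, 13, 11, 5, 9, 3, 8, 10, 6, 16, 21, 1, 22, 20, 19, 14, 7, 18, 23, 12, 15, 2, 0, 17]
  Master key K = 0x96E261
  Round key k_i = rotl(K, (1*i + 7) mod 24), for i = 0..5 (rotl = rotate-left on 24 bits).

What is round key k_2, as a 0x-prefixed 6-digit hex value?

K = 0x96E261
k_0 = rotl(K, (1*0+7) mod 24) = rotl(K, 7) = 0x7130CB
k_1 = rotl(K, (1*1+7) mod 24) = rotl(K, 8) = 0xE26196
k_2 = rotl(K, (1*2+7) mod 24) = rotl(K, 9) = 0xC4C32D

0xC4C32D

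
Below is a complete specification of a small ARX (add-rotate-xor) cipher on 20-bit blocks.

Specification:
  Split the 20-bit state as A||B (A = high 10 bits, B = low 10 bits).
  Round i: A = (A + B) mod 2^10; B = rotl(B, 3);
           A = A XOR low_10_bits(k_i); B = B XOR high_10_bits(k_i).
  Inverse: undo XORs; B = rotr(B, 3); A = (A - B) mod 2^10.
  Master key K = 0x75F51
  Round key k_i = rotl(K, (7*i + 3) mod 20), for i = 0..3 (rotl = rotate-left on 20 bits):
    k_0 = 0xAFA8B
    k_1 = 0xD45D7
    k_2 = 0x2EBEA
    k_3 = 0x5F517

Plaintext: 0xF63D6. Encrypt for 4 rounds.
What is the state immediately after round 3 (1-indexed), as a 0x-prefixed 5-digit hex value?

s_0 = plaintext = 0xF63D6
s_1 = Round(s_0, k_0) = 0x49409
s_2 = Round(s_1, k_1) = 0x3E719
s_3 = Round(s_2, k_2) = 0xFE074
s_4 = Round(s_3, k_3) = 0x5EEDD

0xFE074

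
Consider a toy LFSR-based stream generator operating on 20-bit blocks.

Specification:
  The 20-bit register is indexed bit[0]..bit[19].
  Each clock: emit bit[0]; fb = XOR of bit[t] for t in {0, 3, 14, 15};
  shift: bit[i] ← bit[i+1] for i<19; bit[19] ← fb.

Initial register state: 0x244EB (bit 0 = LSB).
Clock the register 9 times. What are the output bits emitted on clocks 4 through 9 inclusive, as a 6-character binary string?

101110

reg_0 = 0x244EB
clock 1: out=1, reg = 0x92275
clock 2: out=1, reg = 0xC913A
clock 3: out=0, reg = 0x6489D
clock 4: out=1, reg = 0xB244E
clock 5: out=0, reg = 0xD9227
clock 6: out=1, reg = 0x6C913
clock 7: out=1, reg = 0xB6489
clock 8: out=1, reg = 0xDB244
clock 9: out=0, reg = 0xED922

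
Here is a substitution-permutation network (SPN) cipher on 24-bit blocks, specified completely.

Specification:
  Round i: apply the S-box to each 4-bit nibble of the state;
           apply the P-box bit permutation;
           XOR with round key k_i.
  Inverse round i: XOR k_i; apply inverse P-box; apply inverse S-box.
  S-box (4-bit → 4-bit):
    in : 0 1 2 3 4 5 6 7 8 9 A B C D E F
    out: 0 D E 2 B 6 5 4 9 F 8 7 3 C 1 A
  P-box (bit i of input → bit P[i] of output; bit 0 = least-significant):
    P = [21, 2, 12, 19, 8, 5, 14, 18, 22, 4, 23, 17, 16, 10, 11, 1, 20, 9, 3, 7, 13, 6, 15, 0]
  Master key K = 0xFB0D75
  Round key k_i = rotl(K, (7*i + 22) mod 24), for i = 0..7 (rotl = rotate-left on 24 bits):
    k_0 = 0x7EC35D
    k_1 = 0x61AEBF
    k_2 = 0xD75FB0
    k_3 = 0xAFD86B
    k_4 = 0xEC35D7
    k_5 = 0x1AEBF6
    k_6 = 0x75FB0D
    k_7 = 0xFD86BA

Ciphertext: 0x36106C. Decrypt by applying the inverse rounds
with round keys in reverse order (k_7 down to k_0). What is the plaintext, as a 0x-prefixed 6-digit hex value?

0x4722DA

s_0 = ciphertext = 0x36106C
s_1 = InvRound(s_0, k_7) = 0x5F4902
s_2 = InvRound(s_1, k_6) = 0x15AA09
s_3 = InvRound(s_2, k_5) = 0xFD8F9F
s_4 = InvRound(s_3, k_4) = 0xBB6007
s_5 = InvRound(s_4, k_3) = 0xB670F5
s_6 = InvRound(s_5, k_2) = 0x43BEEC
s_7 = InvRound(s_6, k_1) = 0xF0AF06
s_8 = InvRound(s_7, k_0) = 0x4722DA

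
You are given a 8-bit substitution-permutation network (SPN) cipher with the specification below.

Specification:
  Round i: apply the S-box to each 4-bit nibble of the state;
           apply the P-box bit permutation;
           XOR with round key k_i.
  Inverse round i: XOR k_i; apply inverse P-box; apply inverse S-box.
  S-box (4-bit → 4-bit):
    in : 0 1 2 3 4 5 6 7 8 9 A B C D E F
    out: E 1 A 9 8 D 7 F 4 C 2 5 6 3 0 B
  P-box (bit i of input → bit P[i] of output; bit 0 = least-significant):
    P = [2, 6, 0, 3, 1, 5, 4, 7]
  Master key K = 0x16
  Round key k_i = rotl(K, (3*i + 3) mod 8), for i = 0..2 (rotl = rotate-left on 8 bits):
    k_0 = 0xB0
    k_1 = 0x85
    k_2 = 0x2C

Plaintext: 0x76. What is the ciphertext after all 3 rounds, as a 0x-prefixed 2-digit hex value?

s_0 = plaintext = 0x76
s_1 = Round(s_0, k_0) = 0x47
s_2 = Round(s_1, k_1) = 0x48
s_3 = Round(s_2, k_2) = 0xAD

0xAD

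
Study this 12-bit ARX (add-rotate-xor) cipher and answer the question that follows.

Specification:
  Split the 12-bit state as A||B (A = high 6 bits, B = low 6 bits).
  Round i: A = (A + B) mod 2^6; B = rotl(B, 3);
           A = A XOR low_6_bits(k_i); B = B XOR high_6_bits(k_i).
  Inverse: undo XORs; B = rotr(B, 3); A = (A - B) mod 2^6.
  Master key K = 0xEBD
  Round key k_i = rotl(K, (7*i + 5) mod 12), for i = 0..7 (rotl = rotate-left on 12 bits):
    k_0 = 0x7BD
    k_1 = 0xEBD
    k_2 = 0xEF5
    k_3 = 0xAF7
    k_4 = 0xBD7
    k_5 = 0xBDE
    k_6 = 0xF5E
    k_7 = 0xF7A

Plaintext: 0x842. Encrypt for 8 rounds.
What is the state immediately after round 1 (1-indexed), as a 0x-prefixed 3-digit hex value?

s_0 = plaintext = 0x842
s_1 = Round(s_0, k_0) = 0x78E
s_2 = Round(s_1, k_1) = 0x44B
s_3 = Round(s_2, k_2) = 0xA62
s_4 = Round(s_3, k_3) = 0xF3F
s_5 = Round(s_4, k_4) = 0xB10
s_6 = Round(s_5, k_5) = 0x8AD
s_7 = Round(s_6, k_6) = 0x450
s_8 = Round(s_7, k_7) = 0x6FF

0x78E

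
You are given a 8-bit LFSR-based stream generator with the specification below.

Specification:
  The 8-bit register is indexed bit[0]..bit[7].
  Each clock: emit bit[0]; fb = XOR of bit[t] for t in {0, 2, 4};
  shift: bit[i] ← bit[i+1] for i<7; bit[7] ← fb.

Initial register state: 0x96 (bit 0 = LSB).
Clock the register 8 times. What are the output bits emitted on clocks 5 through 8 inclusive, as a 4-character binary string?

reg_0 = 0x96
clock 1: out=0, reg = 0x4B
clock 2: out=1, reg = 0xA5
clock 3: out=1, reg = 0x52
clock 4: out=0, reg = 0xA9
clock 5: out=1, reg = 0xD4
clock 6: out=0, reg = 0x6A
clock 7: out=0, reg = 0x35
clock 8: out=1, reg = 0x9A

1001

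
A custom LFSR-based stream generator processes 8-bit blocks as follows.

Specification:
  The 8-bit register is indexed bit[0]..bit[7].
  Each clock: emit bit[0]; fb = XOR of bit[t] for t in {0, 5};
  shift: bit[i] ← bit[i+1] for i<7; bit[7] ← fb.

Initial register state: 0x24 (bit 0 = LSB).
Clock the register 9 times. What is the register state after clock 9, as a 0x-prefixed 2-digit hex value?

0xA6

reg_0 = 0x24
clock 1: out=0, reg = 0x92
clock 2: out=0, reg = 0x49
clock 3: out=1, reg = 0xA4
clock 4: out=0, reg = 0xD2
clock 5: out=0, reg = 0x69
clock 6: out=1, reg = 0x34
clock 7: out=0, reg = 0x9A
clock 8: out=0, reg = 0x4D
clock 9: out=1, reg = 0xA6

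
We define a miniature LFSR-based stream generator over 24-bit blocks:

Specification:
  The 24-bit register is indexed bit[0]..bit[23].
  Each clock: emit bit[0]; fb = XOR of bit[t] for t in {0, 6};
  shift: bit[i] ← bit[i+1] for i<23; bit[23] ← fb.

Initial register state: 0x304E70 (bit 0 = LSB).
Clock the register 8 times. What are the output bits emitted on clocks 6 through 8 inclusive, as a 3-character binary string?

110

reg_0 = 0x304E70
clock 1: out=0, reg = 0x982738
clock 2: out=0, reg = 0x4C139C
clock 3: out=0, reg = 0x2609CE
clock 4: out=0, reg = 0x9304E7
clock 5: out=1, reg = 0x498273
clock 6: out=1, reg = 0x24C139
clock 7: out=1, reg = 0x92609C
clock 8: out=0, reg = 0x49304E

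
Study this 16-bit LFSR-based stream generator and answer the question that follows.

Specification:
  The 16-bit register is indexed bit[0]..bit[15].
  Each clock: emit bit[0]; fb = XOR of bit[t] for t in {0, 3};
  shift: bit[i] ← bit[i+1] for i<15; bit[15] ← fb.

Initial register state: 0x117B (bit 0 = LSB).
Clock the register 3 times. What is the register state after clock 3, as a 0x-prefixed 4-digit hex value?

0x822F

reg_0 = 0x117B
clock 1: out=1, reg = 0x08BD
clock 2: out=1, reg = 0x045E
clock 3: out=0, reg = 0x822F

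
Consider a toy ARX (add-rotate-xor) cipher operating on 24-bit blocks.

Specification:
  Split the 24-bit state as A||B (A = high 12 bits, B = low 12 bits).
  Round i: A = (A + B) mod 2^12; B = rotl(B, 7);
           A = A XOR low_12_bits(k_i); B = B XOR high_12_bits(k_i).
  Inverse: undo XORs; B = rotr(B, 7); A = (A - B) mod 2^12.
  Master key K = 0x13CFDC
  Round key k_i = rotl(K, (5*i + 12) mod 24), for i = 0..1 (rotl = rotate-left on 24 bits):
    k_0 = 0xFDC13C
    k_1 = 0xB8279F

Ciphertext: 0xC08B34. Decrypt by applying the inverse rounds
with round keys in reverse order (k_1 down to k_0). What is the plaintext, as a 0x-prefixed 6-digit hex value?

0x2383B2

s_0 = ciphertext = 0xC08B34
s_1 = InvRound(s_0, k_1) = 0x4D66C1
s_2 = InvRound(s_1, k_0) = 0x2383B2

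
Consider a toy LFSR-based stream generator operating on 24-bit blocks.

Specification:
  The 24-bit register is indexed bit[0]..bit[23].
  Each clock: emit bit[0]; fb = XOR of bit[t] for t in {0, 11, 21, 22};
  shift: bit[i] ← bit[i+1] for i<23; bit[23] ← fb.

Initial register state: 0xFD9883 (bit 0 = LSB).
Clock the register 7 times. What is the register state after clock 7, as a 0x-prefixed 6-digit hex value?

0x09FB31

reg_0 = 0xFD9883
clock 1: out=1, reg = 0x7ECC41
clock 2: out=1, reg = 0x3F6620
clock 3: out=0, reg = 0x9FB310
clock 4: out=0, reg = 0x4FD988
clock 5: out=0, reg = 0x27ECC4
clock 6: out=0, reg = 0x13F662
clock 7: out=0, reg = 0x09FB31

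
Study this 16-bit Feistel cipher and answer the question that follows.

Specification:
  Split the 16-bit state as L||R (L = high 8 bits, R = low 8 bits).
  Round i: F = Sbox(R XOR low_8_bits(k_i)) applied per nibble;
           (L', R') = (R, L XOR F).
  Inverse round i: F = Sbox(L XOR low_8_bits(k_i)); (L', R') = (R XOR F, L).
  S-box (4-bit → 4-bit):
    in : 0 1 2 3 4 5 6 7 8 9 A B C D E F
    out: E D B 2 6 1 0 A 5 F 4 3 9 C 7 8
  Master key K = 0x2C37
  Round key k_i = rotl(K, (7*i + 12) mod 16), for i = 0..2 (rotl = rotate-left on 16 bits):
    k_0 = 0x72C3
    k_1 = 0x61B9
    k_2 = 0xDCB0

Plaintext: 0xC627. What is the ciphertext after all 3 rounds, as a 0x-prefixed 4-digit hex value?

0xC815

s_0 = plaintext = 0xC627
s_1 = Round(s_0, k_0) = 0x27B0
s_2 = Round(s_1, k_1) = 0xB0C8
s_3 = Round(s_2, k_2) = 0xC815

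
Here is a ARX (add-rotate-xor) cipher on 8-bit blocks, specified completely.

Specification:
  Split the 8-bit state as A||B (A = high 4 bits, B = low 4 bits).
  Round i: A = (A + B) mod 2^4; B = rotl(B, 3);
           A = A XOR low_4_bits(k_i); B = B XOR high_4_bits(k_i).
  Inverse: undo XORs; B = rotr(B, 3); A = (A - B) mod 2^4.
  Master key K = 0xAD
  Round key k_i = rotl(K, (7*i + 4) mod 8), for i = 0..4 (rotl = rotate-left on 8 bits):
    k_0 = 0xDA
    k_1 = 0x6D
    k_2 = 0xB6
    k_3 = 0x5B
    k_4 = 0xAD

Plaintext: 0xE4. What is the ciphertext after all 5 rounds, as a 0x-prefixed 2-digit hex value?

0x8D

s_0 = plaintext = 0xE4
s_1 = Round(s_0, k_0) = 0x8F
s_2 = Round(s_1, k_1) = 0xA9
s_3 = Round(s_2, k_2) = 0x57
s_4 = Round(s_3, k_3) = 0x7E
s_5 = Round(s_4, k_4) = 0x8D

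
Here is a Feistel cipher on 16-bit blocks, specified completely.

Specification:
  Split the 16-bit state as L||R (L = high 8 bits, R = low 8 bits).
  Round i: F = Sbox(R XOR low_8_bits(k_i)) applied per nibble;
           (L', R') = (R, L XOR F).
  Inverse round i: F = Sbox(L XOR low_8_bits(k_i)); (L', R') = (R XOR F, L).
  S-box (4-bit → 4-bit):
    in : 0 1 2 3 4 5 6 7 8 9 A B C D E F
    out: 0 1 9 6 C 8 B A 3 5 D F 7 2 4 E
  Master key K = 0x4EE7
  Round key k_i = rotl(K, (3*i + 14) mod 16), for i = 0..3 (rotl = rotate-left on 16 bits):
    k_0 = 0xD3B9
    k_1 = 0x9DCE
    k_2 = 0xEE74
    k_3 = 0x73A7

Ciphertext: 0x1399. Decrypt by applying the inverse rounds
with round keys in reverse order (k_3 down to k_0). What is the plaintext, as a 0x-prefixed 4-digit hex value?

0xDD12

s_0 = ciphertext = 0x1399
s_1 = InvRound(s_0, k_3) = 0x6513
s_2 = InvRound(s_1, k_2) = 0x0265
s_3 = InvRound(s_2, k_1) = 0x1202
s_4 = InvRound(s_3, k_0) = 0xDD12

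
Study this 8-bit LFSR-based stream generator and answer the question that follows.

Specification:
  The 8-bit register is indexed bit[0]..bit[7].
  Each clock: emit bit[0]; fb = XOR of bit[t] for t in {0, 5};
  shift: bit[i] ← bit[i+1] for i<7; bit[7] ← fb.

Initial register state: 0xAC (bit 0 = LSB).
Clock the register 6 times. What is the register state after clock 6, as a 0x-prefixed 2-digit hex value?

reg_0 = 0xAC
clock 1: out=0, reg = 0xD6
clock 2: out=0, reg = 0x6B
clock 3: out=1, reg = 0x35
clock 4: out=1, reg = 0x1A
clock 5: out=0, reg = 0x0D
clock 6: out=1, reg = 0x86

0x86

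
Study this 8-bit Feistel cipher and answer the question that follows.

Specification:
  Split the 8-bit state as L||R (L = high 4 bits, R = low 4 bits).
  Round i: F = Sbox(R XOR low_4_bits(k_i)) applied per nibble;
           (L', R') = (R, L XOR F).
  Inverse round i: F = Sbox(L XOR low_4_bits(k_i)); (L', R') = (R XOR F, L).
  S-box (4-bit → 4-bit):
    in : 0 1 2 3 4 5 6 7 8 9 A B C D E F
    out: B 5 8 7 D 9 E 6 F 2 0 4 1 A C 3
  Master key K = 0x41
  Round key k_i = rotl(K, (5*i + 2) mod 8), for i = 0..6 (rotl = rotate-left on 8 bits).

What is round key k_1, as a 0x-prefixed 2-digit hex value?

K = 0x41
k_0 = rotl(K, (5*0+2) mod 8) = rotl(K, 2) = 0x05
k_1 = rotl(K, (5*1+2) mod 8) = rotl(K, 7) = 0xA0

0xA0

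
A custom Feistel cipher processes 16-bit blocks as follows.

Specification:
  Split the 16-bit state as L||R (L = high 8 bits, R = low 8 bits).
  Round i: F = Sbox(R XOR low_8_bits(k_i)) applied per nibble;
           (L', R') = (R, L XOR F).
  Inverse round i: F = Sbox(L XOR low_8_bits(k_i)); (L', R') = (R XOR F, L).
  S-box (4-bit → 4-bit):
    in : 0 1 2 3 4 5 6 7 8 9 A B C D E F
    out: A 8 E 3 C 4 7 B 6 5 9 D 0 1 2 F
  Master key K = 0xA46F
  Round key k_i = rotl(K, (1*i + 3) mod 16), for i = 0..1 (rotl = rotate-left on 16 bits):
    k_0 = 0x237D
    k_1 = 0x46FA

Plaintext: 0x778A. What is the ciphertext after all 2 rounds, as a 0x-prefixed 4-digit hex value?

s_0 = plaintext = 0x778A
s_1 = Round(s_0, k_0) = 0x8A8C
s_2 = Round(s_1, k_1) = 0x8C3D

0x8C3D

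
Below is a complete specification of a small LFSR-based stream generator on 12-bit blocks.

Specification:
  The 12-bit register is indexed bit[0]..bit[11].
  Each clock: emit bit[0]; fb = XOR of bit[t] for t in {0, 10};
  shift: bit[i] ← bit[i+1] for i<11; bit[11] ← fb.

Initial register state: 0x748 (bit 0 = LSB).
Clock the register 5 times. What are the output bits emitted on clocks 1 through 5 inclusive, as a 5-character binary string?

00010

reg_0 = 0x748
clock 1: out=0, reg = 0xBA4
clock 2: out=0, reg = 0x5D2
clock 3: out=0, reg = 0xAE9
clock 4: out=1, reg = 0xD74
clock 5: out=0, reg = 0xEBA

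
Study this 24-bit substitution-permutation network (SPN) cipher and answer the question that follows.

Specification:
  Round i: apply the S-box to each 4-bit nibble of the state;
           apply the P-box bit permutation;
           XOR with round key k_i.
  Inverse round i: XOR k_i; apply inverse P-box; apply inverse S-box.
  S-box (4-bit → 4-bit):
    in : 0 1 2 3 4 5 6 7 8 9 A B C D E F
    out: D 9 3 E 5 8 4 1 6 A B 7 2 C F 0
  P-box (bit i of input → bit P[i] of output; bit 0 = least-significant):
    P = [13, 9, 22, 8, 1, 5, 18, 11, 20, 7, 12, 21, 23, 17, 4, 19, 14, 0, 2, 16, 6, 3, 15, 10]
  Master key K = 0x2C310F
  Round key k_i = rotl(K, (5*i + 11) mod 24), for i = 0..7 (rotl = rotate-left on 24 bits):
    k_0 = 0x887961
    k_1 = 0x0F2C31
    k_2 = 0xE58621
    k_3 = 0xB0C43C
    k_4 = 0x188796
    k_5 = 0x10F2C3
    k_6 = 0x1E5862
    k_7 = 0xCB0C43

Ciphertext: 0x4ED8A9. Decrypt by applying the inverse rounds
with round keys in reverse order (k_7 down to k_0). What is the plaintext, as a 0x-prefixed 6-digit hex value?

s_0 = ciphertext = 0x4ED8A9
s_1 = InvRound(s_0, k_7) = 0xE178BF
s_2 = InvRound(s_1, k_6) = 0x23EA64
s_3 = InvRound(s_2, k_5) = 0xF3CEAF
s_4 = InvRound(s_3, k_4) = 0xCAE59D
s_5 = InvRound(s_4, k_3) = 0xFC9AC0
s_6 = InvRound(s_5, k_2) = 0x195B9F
s_7 = InvRound(s_6, k_1) = 0x94CBBA
s_8 = InvRound(s_7, k_0) = 0xBCDB42

0xBCDB42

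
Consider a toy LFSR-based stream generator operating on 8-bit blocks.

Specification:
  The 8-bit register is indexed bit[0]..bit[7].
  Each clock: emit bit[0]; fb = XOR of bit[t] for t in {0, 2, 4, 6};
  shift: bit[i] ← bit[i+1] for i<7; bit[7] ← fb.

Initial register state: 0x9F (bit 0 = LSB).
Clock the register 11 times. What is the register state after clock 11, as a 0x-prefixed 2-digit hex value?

reg_0 = 0x9F
clock 1: out=1, reg = 0xCF
clock 2: out=1, reg = 0xE7
clock 3: out=1, reg = 0xF3
clock 4: out=1, reg = 0xF9
clock 5: out=1, reg = 0xFC
clock 6: out=0, reg = 0xFE
clock 7: out=0, reg = 0xFF
clock 8: out=1, reg = 0x7F
clock 9: out=1, reg = 0x3F
clock 10: out=1, reg = 0x9F
clock 11: out=1, reg = 0xCF

0xCF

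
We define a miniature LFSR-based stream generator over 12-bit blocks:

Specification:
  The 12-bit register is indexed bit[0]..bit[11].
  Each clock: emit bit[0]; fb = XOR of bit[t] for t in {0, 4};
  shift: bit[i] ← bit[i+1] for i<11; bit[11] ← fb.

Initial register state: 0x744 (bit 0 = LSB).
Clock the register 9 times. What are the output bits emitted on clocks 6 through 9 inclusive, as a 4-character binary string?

reg_0 = 0x744
clock 1: out=0, reg = 0x3A2
clock 2: out=0, reg = 0x1D1
clock 3: out=1, reg = 0x0E8
clock 4: out=0, reg = 0x074
clock 5: out=0, reg = 0x83A
clock 6: out=0, reg = 0xC1D
clock 7: out=1, reg = 0x60E
clock 8: out=0, reg = 0x307
clock 9: out=1, reg = 0x983

0101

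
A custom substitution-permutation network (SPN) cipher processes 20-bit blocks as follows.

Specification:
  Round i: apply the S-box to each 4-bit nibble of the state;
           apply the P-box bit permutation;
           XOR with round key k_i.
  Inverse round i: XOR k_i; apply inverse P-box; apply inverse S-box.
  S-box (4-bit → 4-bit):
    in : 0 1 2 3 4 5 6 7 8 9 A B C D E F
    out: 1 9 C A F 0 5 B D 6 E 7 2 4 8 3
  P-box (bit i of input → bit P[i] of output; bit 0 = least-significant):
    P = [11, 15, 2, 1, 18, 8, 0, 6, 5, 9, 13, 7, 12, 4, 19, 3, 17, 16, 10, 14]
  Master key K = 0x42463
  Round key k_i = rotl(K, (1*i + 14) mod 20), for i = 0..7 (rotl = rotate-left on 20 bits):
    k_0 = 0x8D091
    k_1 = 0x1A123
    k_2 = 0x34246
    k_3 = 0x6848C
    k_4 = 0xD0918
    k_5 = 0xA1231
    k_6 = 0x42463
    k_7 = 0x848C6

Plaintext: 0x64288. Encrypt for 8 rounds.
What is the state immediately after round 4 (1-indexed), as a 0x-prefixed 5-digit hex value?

s_0 = plaintext = 0x64288
s_1 = Round(s_0, k_0) = 0x6EC4E
s_2 = Round(s_1, k_1) = 0x7A668
s_3 = Round(s_2, k_2) = 0xC2A79
s_4 = Round(s_3, k_3) = 0xB2740
s_5 = Round(s_4, k_4) = 0x206F1
s_6 = Round(s_5, k_5) = 0xE6F13
s_7 = Round(s_6, k_6) = 0x8F601
s_8 = Round(s_7, k_7) = 0xE34F4

0xB2740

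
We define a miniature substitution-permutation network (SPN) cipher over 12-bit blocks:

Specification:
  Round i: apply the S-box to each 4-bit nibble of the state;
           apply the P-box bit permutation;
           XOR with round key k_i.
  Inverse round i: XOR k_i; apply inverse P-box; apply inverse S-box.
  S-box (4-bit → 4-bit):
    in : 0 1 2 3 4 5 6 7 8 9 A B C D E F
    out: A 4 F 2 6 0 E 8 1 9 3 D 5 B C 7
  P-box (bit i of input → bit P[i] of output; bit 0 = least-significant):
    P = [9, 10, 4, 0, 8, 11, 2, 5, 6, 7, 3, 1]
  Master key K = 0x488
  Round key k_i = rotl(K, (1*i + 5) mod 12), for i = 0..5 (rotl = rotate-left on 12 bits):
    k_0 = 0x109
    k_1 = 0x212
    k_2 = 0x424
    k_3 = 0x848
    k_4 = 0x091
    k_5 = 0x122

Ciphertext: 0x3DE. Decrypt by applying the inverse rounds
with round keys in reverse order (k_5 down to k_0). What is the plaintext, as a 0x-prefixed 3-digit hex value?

s_0 = ciphertext = 0x3DE
s_1 = InvRound(s_0, k_5) = 0xFEC
s_2 = InvRound(s_1, k_4) = 0xC22
s_3 = InvRound(s_2, k_3) = 0xB73
s_4 = InvRound(s_3, k_2) = 0x9F2
s_5 = InvRound(s_4, k_1) = 0xAD8
s_6 = InvRound(s_5, k_0) = 0xAAB

0xAAB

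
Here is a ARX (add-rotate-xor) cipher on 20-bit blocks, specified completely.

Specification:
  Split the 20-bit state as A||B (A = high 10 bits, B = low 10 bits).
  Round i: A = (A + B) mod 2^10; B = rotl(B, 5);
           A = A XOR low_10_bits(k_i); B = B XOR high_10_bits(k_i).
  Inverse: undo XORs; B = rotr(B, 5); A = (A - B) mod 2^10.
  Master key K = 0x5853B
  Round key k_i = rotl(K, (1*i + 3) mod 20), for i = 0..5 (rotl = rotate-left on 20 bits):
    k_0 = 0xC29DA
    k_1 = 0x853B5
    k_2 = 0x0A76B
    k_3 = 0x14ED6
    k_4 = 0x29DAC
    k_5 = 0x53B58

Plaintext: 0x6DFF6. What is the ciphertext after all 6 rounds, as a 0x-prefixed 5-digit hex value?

s_0 = plaintext = 0x6DFF6
s_1 = Round(s_0, k_0) = 0x1DDD5
s_2 = Round(s_1, k_1) = 0x7E4BA
s_3 = Round(s_2, k_2) = 0x7636C
s_4 = Round(s_3, k_3) = 0xE49C8
s_5 = Round(s_4, k_4) = 0x3D9A9
s_6 = Round(s_5, k_5) = 0x71C63

0x71C63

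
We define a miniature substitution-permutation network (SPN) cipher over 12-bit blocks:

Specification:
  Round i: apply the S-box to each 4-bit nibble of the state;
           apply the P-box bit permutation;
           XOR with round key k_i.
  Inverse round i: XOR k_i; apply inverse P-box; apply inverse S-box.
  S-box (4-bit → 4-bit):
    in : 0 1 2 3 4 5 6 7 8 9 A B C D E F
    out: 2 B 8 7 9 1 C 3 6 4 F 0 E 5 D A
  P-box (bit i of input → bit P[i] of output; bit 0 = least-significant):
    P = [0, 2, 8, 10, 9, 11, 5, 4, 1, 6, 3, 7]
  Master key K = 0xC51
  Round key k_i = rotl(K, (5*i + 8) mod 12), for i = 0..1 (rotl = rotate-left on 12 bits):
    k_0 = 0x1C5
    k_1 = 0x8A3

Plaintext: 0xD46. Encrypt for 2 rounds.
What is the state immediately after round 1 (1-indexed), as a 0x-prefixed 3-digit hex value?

0x6DF

s_0 = plaintext = 0xD46
s_1 = Round(s_0, k_0) = 0x6DF
s_2 = Round(s_1, k_1) = 0xE0F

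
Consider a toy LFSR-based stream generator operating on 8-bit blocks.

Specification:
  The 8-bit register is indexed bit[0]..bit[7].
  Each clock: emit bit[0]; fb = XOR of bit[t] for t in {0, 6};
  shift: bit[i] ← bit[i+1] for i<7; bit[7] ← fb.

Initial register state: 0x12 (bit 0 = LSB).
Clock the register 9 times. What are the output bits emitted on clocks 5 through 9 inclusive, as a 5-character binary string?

10000

reg_0 = 0x12
clock 1: out=0, reg = 0x09
clock 2: out=1, reg = 0x84
clock 3: out=0, reg = 0x42
clock 4: out=0, reg = 0xA1
clock 5: out=1, reg = 0xD0
clock 6: out=0, reg = 0xE8
clock 7: out=0, reg = 0xF4
clock 8: out=0, reg = 0xFA
clock 9: out=0, reg = 0xFD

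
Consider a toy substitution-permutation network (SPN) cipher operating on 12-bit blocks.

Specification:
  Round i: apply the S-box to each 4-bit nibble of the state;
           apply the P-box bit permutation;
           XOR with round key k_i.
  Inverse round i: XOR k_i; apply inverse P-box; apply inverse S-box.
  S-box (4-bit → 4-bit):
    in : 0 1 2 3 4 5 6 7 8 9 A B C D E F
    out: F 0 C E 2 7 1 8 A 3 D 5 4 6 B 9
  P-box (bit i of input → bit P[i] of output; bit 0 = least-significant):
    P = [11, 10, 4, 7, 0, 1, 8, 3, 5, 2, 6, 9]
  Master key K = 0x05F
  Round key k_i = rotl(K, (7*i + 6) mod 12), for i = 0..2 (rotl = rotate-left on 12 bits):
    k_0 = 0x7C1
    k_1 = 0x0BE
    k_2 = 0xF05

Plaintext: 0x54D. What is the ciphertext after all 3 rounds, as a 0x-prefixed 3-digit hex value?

0x559

s_0 = plaintext = 0x54D
s_1 = Round(s_0, k_0) = 0x3B7
s_2 = Round(s_1, k_1) = 0x37B
s_3 = Round(s_2, k_2) = 0x559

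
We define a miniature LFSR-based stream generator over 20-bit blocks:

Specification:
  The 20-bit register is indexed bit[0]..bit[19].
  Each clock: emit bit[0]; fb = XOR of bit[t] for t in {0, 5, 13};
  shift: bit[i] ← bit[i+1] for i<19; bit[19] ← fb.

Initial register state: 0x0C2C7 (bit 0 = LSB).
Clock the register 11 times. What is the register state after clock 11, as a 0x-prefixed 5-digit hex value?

0xEAE18

reg_0 = 0x0C2C7
clock 1: out=1, reg = 0x86163
clock 2: out=1, reg = 0xC30B1
clock 3: out=1, reg = 0xE1858
clock 4: out=0, reg = 0x70C2C
clock 5: out=0, reg = 0xB8616
clock 6: out=0, reg = 0x5C30B
clock 7: out=1, reg = 0xAE185
clock 8: out=1, reg = 0x570C2
clock 9: out=0, reg = 0xAB861
clock 10: out=1, reg = 0xD5C30
clock 11: out=0, reg = 0xEAE18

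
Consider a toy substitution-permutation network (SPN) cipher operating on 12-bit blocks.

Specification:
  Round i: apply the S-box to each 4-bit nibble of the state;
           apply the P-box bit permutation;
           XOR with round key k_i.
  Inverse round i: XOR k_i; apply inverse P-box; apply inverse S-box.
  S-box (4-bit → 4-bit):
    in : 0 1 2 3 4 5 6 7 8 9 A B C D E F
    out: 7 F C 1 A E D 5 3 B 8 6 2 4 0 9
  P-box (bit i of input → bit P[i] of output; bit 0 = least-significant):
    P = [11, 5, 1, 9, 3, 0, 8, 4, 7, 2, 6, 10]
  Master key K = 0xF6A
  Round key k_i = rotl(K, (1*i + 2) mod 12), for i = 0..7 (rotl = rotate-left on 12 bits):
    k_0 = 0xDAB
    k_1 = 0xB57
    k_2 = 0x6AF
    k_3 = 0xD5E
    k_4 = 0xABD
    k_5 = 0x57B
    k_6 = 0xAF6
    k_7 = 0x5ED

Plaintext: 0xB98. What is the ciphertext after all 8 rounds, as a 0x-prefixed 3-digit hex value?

s_0 = plaintext = 0xB98
s_1 = Round(s_0, k_0) = 0x5D6
s_2 = Round(s_1, k_1) = 0x411
s_3 = Round(s_2, k_2) = 0x990
s_4 = Round(s_3, k_3) = 0x1E1
s_5 = Round(s_4, k_4) = 0x45B
s_6 = Round(s_5, k_5) = 0x04C
s_7 = Round(s_6, k_6) = 0xA03
s_8 = Round(s_7, k_7) = 0x8E4

0x8E4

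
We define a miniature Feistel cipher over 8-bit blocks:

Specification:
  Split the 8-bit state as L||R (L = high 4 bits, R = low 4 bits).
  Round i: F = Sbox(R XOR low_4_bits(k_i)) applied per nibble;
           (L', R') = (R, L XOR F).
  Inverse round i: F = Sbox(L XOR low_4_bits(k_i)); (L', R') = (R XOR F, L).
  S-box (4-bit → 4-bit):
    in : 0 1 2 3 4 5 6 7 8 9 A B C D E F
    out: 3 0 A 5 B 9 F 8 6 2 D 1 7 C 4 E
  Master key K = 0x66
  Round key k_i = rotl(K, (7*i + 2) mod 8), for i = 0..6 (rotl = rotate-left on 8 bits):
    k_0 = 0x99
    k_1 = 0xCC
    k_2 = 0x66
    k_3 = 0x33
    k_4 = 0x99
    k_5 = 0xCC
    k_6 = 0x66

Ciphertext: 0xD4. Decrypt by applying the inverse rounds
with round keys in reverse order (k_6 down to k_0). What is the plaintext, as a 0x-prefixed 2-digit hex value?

s_0 = ciphertext = 0xD4
s_1 = InvRound(s_0, k_6) = 0x5D
s_2 = InvRound(s_1, k_5) = 0xF5
s_3 = InvRound(s_2, k_4) = 0xAF
s_4 = InvRound(s_3, k_3) = 0xDA
s_5 = InvRound(s_4, k_2) = 0xBD
s_6 = InvRound(s_5, k_1) = 0x5B
s_7 = InvRound(s_6, k_0) = 0xC5

0xC5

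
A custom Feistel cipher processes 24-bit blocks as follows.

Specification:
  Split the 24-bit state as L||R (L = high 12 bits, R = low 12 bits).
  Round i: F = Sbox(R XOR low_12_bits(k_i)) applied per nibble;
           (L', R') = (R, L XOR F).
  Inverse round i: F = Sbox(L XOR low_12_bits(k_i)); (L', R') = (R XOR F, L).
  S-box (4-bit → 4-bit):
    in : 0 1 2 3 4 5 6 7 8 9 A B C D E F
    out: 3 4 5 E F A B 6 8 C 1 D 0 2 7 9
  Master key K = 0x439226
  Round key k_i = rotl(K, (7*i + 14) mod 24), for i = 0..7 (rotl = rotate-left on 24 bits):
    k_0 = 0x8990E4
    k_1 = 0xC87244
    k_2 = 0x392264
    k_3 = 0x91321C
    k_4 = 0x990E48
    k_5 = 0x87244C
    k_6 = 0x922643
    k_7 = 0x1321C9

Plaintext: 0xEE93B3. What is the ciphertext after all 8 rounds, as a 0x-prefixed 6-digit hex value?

s_0 = plaintext = 0xEE93B3
s_1 = Round(s_0, k_0) = 0x3B304F
s_2 = Round(s_1, k_1) = 0x04F68E
s_3 = Round(s_2, k_2) = 0x68EF3E
s_4 = Round(s_3, k_3) = 0xF3E4DB
s_5 = Round(s_4, k_4) = 0x4DBEF0
s_6 = Round(s_5, k_5) = 0xEF050B
s_7 = Round(s_6, k_6) = 0x50B008
s_8 = Round(s_7, k_7) = 0x00810F

0x00810F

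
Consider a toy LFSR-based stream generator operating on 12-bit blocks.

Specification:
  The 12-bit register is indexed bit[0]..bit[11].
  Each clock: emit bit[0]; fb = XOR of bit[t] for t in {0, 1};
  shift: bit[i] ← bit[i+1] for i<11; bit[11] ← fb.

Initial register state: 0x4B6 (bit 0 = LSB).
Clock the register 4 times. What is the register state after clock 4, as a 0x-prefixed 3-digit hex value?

0xD4B

reg_0 = 0x4B6
clock 1: out=0, reg = 0xA5B
clock 2: out=1, reg = 0x52D
clock 3: out=1, reg = 0xA96
clock 4: out=0, reg = 0xD4B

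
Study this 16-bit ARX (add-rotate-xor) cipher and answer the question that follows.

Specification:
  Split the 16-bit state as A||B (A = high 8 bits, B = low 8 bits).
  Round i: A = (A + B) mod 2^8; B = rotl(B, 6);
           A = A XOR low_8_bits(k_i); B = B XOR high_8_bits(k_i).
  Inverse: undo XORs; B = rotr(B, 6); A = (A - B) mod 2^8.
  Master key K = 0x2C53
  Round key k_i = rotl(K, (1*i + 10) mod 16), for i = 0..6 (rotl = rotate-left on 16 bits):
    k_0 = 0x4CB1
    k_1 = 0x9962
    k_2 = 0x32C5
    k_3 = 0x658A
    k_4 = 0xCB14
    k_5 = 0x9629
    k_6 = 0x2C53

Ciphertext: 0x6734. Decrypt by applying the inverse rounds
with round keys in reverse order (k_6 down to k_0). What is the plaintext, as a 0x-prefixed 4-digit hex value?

s_0 = ciphertext = 0x6734
s_1 = InvRound(s_0, k_6) = 0xD460
s_2 = InvRound(s_1, k_5) = 0x22DB
s_3 = InvRound(s_2, k_4) = 0xF640
s_4 = InvRound(s_3, k_3) = 0xE894
s_5 = InvRound(s_4, k_2) = 0x939A
s_6 = InvRound(s_5, k_1) = 0xE50C
s_7 = InvRound(s_6, k_0) = 0x5301

0x5301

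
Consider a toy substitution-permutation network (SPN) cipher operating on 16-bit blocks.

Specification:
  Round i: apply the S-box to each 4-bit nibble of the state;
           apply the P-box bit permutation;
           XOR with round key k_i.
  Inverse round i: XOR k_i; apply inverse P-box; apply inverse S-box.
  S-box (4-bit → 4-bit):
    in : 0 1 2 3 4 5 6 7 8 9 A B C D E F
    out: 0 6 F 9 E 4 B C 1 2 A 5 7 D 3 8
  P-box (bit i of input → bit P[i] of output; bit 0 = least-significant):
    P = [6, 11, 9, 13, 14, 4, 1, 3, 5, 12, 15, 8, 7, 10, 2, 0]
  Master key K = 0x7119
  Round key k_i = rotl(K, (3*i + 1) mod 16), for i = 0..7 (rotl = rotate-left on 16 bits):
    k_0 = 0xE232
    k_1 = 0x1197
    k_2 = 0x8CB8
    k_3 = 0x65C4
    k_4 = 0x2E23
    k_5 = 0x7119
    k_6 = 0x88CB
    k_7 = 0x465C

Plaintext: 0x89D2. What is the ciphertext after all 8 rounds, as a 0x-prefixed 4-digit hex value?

s_0 = plaintext = 0x89D2
s_1 = Round(s_0, k_0) = 0x98F8
s_2 = Round(s_1, k_1) = 0x15FF
s_3 = Round(s_2, k_2) = 0x28B4
s_4 = Round(s_3, k_3) = 0x0B63
s_5 = Round(s_4, k_4) = 0xCE5B
s_6 = Round(s_5, k_5) = 0x67FF
s_7 = Round(s_6, k_6) = 0x2D42
s_8 = Round(s_7, k_7) = 0xE9A3

0xE9A3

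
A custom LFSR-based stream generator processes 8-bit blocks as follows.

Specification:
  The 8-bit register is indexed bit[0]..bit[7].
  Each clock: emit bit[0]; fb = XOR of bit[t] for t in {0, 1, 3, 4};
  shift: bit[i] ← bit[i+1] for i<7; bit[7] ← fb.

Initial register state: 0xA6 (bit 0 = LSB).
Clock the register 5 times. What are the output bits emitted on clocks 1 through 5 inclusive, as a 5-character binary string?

reg_0 = 0xA6
clock 1: out=0, reg = 0xD3
clock 2: out=1, reg = 0xE9
clock 3: out=1, reg = 0x74
clock 4: out=0, reg = 0xBA
clock 5: out=0, reg = 0xDD

01100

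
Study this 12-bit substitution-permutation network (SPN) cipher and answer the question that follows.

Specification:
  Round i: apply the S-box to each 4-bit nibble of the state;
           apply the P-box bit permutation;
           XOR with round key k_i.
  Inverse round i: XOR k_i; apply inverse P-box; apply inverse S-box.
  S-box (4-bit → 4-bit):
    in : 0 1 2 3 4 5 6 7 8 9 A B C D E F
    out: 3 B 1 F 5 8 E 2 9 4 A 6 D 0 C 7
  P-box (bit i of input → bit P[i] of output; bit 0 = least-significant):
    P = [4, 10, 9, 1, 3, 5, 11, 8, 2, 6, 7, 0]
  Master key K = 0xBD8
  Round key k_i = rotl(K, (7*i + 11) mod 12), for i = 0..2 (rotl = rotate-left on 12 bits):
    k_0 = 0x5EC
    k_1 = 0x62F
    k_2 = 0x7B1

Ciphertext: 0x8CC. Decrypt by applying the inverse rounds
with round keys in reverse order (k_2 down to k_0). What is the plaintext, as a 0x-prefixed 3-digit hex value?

s_0 = ciphertext = 0x8CC
s_1 = InvRound(s_0, k_2) = 0x13F
s_2 = InvRound(s_1, k_1) = 0xD5F
s_3 = InvRound(s_2, k_0) = 0xEB8

0xEB8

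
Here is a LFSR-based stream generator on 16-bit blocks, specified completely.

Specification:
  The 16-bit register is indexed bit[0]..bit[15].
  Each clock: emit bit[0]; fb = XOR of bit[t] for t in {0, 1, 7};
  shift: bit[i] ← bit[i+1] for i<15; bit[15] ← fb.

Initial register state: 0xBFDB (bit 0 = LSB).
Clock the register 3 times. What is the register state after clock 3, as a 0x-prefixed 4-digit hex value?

reg_0 = 0xBFDB
clock 1: out=1, reg = 0xDFED
clock 2: out=1, reg = 0x6FF6
clock 3: out=0, reg = 0x37FB

0x37FB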